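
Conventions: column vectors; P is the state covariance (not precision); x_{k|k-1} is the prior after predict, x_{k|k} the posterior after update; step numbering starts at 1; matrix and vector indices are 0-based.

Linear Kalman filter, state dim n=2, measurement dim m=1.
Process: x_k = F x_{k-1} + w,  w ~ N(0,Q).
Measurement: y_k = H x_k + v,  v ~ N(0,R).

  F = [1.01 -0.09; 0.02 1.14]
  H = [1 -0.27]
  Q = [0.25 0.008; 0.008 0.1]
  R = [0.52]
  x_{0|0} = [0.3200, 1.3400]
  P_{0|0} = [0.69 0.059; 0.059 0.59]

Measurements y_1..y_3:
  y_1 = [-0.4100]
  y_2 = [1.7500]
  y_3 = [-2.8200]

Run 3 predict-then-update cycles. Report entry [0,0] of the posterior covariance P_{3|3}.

step 1: x^-=[0.2026, 1.5340]  P^-=[0.9479 0.0292; 0.0292 0.8697]  S=[1.5155]  K=[0.6203; -0.1357]  nu=[-0.1984]  x^+=[0.0795, 1.5609]  P^+=[0.3649 0.1568; 0.1568 0.8418]
step 2: x^-=[-0.0602, 1.7810]  P^-=[0.6005 0.1092; 0.1092 1.2013]  S=[1.1491]  K=[0.4969; -0.1872]  nu=[2.2910]  x^+=[1.0783, 1.3521]  P^+=[0.3168 0.2161; 0.2161 1.1611]
step 3: x^-=[0.9674, 1.5629]  P^-=[0.5432 0.1437; 0.1437 1.6189]  S=[1.1036]  K=[0.4571; -0.2658]  nu=[-3.3654]  x^+=[-0.5708, 2.4575]  P^+=[0.3127 0.2778; 0.2778 1.5409]

P_post[0,0] = 0.3127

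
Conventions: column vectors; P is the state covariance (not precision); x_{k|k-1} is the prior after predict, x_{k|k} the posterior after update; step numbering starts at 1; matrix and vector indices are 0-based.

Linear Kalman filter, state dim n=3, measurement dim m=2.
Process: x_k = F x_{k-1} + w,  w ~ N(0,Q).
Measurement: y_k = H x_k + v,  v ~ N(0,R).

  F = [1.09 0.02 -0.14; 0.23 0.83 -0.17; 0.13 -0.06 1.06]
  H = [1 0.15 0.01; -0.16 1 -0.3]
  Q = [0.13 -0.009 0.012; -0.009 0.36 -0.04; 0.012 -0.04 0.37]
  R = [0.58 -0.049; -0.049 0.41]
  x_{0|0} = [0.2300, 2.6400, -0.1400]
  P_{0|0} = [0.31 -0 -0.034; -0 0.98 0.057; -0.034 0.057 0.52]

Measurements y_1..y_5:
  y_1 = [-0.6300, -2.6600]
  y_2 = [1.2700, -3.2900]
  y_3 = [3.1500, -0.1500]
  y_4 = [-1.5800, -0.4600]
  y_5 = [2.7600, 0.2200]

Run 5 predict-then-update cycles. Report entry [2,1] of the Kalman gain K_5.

step 1: x^-=[0.3231, 2.2679, -0.2769]  P^-=[0.5190 0.0979 -0.0594; 0.0979 1.0531 -0.1300; -0.0594 -0.1300 0.9464]  S=[1.1505 0.1412; 0.1412 1.6026]  K=[0.4658 -0.0206; 0.1404 0.6593; -0.0297 -0.2498]  nu=[-1.2905, -4.9593]  x^+=[-0.1759, -1.1832, 1.0001]  P^+=[0.2713 0.0015 -0.0354; 0.0015 0.3076 0.1464; -0.0354 0.1464 0.8433]
step 2: x^-=[-0.3554, -1.1925, 1.1083]  P^-=[0.4790 0.0758 -0.1111; 0.0758 0.5727 -0.0766; -0.1111 -0.0766 1.2949]  S=[1.0923 0.0665; 0.0665 1.1225]  K=[0.4478 0.0024; 0.1161 0.5130; -0.0764 -0.3939]  nu=[1.7932, -1.8219]  x^+=[0.4433, -1.9189, 1.6890]  P^+=[0.2599 0.0023 -0.0609; 0.0023 0.2547 0.1656; -0.0609 0.1656 1.1103]
step 3: x^-=[0.2083, -1.7779, 1.9631]  P^-=[0.4784 0.0824 -0.1808; 0.0824 0.5402 -0.1109; -0.1808 -0.1109 1.5849]  S=[1.0915 0.0895; 0.0895 1.1279]  K=[0.4465 0.0178; 0.1087 0.4881; -0.1266 -0.4842]  nu=[3.1887, 2.2502]  x^+=[1.6722, -0.3331, 0.4698]  P^+=[0.2590 -0.0001 -0.0898; -0.0001 0.2491 0.1809; -0.0898 0.1809 1.2920]
step 4: x^-=[1.7502, 0.0283, 0.7354]  P^-=[0.4895 0.0886 -0.2401; 0.0886 0.5386 -0.1364; -0.2401 -0.1364 1.7792]  S=[1.1032 0.1118; 0.1118 1.1516]  K=[0.4508 0.0277; 0.1036 0.4808; -0.1661 -0.5324]  nu=[-3.3418, 0.0124]  x^+=[0.2441, -0.3120, 1.2837]  P^+=[0.2617 -0.0028 -0.1131; -0.0028 0.2494 0.1925; -0.1131 0.1925 1.4026]
step 5: x^-=[0.0801, -0.4211, 1.4112]  P^-=[0.5018 0.0932 -0.2821; 0.0932 0.5396 -0.1513; -0.2821 -0.1513 1.8956]  S=[1.1160 0.1273; 0.1273 1.1670]  K=[0.4558 0.0339; 0.1002 0.4776; -0.1926 -0.5573]  nu=[2.7290, 1.0772]  x^+=[1.3603, 0.3668, 0.2852]  P^+=[0.2647 -0.0048 -0.1290; -0.0048 0.2500 0.1996; -0.1290 0.1996 1.4644]

K[2,1] = -0.5573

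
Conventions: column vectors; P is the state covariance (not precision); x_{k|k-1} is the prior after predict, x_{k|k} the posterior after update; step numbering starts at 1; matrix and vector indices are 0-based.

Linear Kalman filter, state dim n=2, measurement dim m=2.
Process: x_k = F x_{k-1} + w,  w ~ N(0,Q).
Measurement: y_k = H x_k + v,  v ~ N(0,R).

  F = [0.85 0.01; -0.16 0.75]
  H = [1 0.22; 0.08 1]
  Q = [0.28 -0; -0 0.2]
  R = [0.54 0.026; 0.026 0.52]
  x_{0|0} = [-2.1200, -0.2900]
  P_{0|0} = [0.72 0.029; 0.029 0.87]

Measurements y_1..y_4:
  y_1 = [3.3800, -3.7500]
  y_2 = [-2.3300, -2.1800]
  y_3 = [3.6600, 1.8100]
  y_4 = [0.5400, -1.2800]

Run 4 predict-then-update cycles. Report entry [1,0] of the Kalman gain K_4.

step 1: x^-=[-1.8049, 0.1217]  P^-=[0.8008 -0.0730; -0.0730 0.7008]  S=[1.3426 0.1700; 0.1700 1.2143]  K=[0.5960 -0.0908; -0.0122 0.5741]  nu=[5.1581, -3.7273]  x^+=[1.6075, -2.0809]  P^+=[0.3323 -0.0583; -0.0583 0.3029]
step 2: x^-=[1.3456, -1.8179]  P^-=[0.5191 -0.0800; -0.0800 0.3929]  S=[1.0429 0.0726; 0.0726 0.9034]  K=[0.4866 -0.0817; -0.0237 0.4297]  nu=[-3.2757, -0.4698]  x^+=[-0.2098, -1.9420]  P^+=[0.2720 -0.0516; -0.0516 0.2269]
step 3: x^-=[-0.1978, -1.4229]  P^-=[0.4756 -0.0681; -0.0681 0.3470]  S=[1.0025 0.0711; 0.0711 0.8591]  K=[0.4647 -0.0734; -0.0201 0.3992]  nu=[4.1708, 3.2488]  x^+=[1.5020, -0.2098]  P^+=[0.2594 -0.0468; -0.0468 0.2108]
step 4: x^-=[1.2746, -0.3976]  P^-=[0.4666 -0.0635; -0.0635 0.3365]  S=[0.9950 0.0728; 0.0728 0.8493]  K=[0.4601 -0.0702; -0.0180 0.3917]  nu=[-0.6471, -0.9843]  x^+=[1.0460, -0.7716]  P^+=[0.2565 -0.0451; -0.0451 0.2068]

K[1,0] = -0.0180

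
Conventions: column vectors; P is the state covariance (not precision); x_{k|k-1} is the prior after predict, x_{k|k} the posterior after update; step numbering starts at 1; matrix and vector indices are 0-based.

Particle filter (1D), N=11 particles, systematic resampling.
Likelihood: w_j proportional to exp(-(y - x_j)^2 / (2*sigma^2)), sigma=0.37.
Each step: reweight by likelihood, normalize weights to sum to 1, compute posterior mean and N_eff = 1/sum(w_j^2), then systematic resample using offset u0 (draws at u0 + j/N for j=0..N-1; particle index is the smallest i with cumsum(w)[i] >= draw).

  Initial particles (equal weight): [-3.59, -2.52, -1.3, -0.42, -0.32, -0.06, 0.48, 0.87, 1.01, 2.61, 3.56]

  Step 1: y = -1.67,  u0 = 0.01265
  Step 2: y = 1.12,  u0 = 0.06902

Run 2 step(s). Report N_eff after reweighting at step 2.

N_eff = 9.0000

step 1: w=[0.0000, 0.1047, 0.8885, 0.0049, 0.0019, 0.0001, 0.0000, 0.0000, 0.0000, 0.0000, 0.0000]  mean=-1.4214  Neff=1.2494  idx=[1, 1, 2, 2, 2, 2, 2, 2, 2, 2, 2]
step 2: w=[0.0000, 0.0000, 0.1111, 0.1111, 0.1111, 0.1111, 0.1111, 0.1111, 0.1111, 0.1111, 0.1111]  mean=-1.3000  Neff=9.0000  idx=[2, 3, 4, 5, 5, 6, 7, 8, 9, 9, 10]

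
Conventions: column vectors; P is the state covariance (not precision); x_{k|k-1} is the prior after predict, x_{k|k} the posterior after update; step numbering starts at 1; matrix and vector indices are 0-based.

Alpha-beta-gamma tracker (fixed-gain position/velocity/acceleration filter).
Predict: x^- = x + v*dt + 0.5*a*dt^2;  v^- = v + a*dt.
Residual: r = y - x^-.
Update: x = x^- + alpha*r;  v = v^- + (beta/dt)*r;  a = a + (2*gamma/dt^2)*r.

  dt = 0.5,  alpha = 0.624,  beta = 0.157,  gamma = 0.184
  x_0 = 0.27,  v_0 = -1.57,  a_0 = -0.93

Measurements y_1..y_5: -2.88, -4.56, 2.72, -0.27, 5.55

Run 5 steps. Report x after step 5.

step 1: x_pred=-0.6312  r=-2.2487  x^+=-2.0345  v^+=-2.7411  a^+=-4.2402
step 2: x_pred=-3.9350  r=-0.6250  x^+=-4.3250  v^+=-5.0574  a^+=-5.1601
step 3: x_pred=-7.4987  r=10.2187  x^+=-1.1222  v^+=-4.4288  a^+=9.8819
step 4: x_pred=-2.1014  r=1.8314  x^+=-0.9586  v^+=1.0872  a^+=12.5777
step 5: x_pred=1.1572  r=4.3928  x^+=3.8983  v^+=8.7554  a^+=19.0439

x_post = 3.8983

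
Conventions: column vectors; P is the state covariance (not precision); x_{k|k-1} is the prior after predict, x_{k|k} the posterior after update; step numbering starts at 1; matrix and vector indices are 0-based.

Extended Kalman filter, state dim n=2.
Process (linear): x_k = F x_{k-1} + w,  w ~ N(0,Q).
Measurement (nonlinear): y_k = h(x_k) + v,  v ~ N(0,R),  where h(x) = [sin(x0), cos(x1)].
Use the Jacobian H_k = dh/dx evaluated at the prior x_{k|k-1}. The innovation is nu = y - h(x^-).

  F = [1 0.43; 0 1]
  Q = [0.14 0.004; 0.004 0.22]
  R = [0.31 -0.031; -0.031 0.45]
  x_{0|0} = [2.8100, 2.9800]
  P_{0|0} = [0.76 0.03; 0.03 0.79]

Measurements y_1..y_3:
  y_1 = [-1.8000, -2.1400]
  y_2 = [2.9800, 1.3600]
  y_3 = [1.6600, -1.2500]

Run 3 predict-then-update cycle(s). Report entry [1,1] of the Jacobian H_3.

step 1: x^-=[4.0914, 2.9800]  P^-=[1.0719 0.3737; 0.3737 1.0100]  H_jac=[-0.5818 0.0000; 0.0000 -0.1609]  S=[0.6729 0.0040; 0.0040 0.4761]  K=[-0.9262 -0.1185; -0.3211 -0.3386]  nu=[-0.9867, -1.1530]  x^+=[5.1419, 3.6873]  P^+=[0.4871 0.1531; 0.1531 0.8852]
step 2: x^-=[6.7274, 3.6873]  P^-=[0.9224 0.5377; 0.5377 1.1052]  H_jac=[0.9029 0.0000; 0.0000 0.5190]  S=[1.0621 0.2210; 0.2210 0.7477]  K=[0.7529 0.1507; 0.3170 0.6734]  nu=[2.5502, 2.2148]  x^+=[8.9812, 5.9872]  P^+=[0.2533 0.0857; 0.0857 0.5650]
step 3: x^-=[11.5558, 5.9872]  P^-=[0.5715 0.3327; 0.3327 0.7850]  H_jac=[0.5313 0.0000; 0.0000 0.2916]  S=[0.4713 0.0205; 0.0205 0.5168]  K=[0.6372 0.1624; 0.3563 0.4288]  nu=[2.5072, -2.2065]  x^+=[12.7949, 5.9343]  P^+=[0.3623 0.1829; 0.1829 0.6238]

H_jac[1,1] = 0.2916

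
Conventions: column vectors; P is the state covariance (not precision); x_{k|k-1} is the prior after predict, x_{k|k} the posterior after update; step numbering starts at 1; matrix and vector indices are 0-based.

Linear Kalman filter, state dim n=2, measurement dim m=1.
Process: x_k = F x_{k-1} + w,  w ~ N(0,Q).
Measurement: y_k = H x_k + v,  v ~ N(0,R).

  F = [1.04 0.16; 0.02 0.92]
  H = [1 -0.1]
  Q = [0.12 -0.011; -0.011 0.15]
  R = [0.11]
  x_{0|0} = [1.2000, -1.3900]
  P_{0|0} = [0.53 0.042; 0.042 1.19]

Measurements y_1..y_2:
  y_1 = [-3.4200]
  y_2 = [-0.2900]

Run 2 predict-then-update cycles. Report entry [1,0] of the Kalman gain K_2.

K[1,0] = 0.4549

step 1: x^-=[1.0256, -1.2548]  P^-=[0.7377 0.2155; 0.2155 1.1590]  S=[0.8162]  K=[0.8774; 0.1221]  nu=[-4.5711]  x^+=[-2.9852, -1.8127]  P^+=[0.1093 0.1281; 0.1281 1.1468]
step 2: x^-=[-3.3946, -1.7274]  P^-=[0.3102 0.2831; 0.2831 1.1254]  S=[0.3749]  K=[0.7521; 0.4549]  nu=[2.9319]  x^+=[-1.1897, -0.3937]  P^+=[0.0982 0.1548; 0.1548 1.0479]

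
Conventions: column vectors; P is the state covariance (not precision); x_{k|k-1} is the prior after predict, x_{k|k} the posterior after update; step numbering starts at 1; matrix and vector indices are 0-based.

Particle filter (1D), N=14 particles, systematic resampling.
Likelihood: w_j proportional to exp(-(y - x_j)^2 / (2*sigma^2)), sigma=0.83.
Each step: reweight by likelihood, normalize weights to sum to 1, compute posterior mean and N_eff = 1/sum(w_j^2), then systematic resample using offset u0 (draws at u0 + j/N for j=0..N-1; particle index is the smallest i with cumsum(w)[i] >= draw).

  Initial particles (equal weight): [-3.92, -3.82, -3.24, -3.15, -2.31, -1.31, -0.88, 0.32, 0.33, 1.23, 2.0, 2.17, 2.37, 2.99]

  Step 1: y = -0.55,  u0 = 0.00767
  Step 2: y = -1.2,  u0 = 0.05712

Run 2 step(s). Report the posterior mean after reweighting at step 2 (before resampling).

post_mean = -0.9442

step 1: w=[0.0001, 0.0001, 0.0018, 0.0025, 0.0356, 0.2219, 0.3118, 0.1948, 0.1923, 0.0338, 0.0030, 0.0016, 0.0007, 0.0000]  mean=-0.4832  Neff=4.4687  idx=[4, 5, 5, 5, 6, 6, 6, 6, 7, 7, 7, 8, 8, 8]
step 2: w=[0.0498, 0.1208, 0.1208, 0.1208, 0.1131, 0.1131, 0.1131, 0.1131, 0.0228, 0.0228, 0.0228, 0.0223, 0.0223, 0.0223]  mean=-0.9442  Neff=9.9492  idx=[1, 1, 2, 2, 3, 4, 4, 5, 5, 6, 7, 7, 10, 13]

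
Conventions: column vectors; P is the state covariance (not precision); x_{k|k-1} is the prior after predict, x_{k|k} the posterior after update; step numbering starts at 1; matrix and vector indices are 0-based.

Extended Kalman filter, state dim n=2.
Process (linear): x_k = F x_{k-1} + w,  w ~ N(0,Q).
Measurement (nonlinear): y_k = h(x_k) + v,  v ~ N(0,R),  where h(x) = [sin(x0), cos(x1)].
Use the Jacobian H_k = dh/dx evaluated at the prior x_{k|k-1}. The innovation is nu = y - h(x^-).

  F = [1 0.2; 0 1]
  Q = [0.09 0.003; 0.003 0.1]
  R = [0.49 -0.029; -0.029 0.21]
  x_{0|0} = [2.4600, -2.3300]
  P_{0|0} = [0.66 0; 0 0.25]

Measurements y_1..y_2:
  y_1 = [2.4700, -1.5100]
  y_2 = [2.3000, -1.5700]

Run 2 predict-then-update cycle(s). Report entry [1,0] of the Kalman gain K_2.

K[1,0] = 0.0653

step 1: x^-=[1.9940, -2.3300]  P^-=[0.7600 0.0530; 0.0530 0.3500]  H_jac=[-0.4107 0.0000; 0.0000 0.7254]  S=[0.6182 -0.0448; -0.0448 0.3942]  K=[-0.5020 0.0405; 0.0116 0.6454]  nu=[1.5582, -0.8217]  x^+=[1.1786, -2.8423]  P^+=[0.6018 0.0318; 0.0318 0.1864]
step 2: x^-=[0.6101, -2.8423]  P^-=[0.7119 0.0721; 0.0721 0.2864]  H_jac=[0.8196 0.0000; 0.0000 0.2948]  S=[0.9682 -0.0116; -0.0116 0.2349]  K=[0.6041 0.1203; 0.0653 0.3627]  nu=[1.7271, -0.6145]  x^+=[1.5795, -2.9523]  P^+=[0.3569 0.0262; 0.0262 0.2519]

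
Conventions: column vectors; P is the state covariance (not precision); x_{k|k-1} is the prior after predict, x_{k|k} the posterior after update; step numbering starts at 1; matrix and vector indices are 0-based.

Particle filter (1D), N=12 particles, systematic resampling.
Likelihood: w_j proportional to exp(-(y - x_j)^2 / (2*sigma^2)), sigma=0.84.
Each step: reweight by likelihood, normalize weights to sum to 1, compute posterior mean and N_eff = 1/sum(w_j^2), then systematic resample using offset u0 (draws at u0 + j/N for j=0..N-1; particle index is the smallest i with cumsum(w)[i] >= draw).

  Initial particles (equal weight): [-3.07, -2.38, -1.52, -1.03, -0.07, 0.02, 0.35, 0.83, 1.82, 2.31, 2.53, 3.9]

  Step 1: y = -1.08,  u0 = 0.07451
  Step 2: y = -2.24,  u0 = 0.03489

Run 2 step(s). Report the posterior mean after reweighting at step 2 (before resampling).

post_mean = -1.5526

step 1: w=[0.0175, 0.0874, 0.2523, 0.2889, 0.1405, 0.1228, 0.0680, 0.0218, 0.0007, 0.0001, 0.0000, 0.0000]  mean=-0.9066  Neff=5.1287  idx=[1, 2, 2, 2, 3, 3, 3, 4, 4, 5, 5, 7]
step 2: w=[0.2319, 0.1628, 0.1628, 0.1628, 0.0833, 0.0833, 0.0833, 0.0084, 0.0084, 0.0063, 0.0063, 0.0003]  mean=-1.5526  Neff=6.4778  idx=[0, 0, 0, 1, 1, 2, 2, 3, 3, 4, 5, 6]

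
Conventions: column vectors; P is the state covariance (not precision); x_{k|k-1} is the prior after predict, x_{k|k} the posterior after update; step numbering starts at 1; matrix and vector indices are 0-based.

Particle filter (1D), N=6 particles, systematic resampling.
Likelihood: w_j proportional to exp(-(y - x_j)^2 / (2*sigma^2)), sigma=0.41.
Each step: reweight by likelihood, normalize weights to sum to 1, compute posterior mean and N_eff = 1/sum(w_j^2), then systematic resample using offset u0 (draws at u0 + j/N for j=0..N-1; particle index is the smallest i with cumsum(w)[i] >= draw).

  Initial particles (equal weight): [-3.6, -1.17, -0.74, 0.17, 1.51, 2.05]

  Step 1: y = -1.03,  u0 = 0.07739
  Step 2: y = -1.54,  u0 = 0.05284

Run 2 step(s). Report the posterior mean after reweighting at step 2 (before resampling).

step 1: w=[0.0000, 0.5435, 0.4486, 0.0079, 0.0000, 0.0000]  mean=-0.9665  Neff=2.0135  idx=[1, 1, 1, 2, 2, 2]
step 2: w=[0.2723, 0.2723, 0.2723, 0.0610, 0.0610, 0.0610]  mean=-1.0913  Neff=4.2794  idx=[0, 0, 1, 2, 2, 4]

post_mean = -1.0913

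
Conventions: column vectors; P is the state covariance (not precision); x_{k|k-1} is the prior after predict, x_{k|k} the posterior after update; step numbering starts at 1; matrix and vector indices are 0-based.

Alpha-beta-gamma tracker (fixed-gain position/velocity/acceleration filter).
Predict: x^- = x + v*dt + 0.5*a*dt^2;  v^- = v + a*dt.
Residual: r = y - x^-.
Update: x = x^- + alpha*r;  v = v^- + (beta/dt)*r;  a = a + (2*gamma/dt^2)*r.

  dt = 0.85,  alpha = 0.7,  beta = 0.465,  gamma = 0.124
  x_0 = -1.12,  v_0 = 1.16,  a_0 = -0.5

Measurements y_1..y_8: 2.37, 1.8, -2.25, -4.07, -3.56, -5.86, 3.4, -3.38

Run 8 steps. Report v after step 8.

step 1: x_pred=-0.3146  r=2.6846  x^+=1.5646  v^+=2.2036  a^+=0.4215
step 2: x_pred=3.5900  r=-1.7900  x^+=2.3370  v^+=1.5827  a^+=-0.1929
step 3: x_pred=3.6126  r=-5.8626  x^+=-0.4912  v^+=-1.7885  a^+=-2.2053
step 4: x_pred=-2.8081  r=-1.2619  x^+=-3.6914  v^+=-4.3533  a^+=-2.6384
step 5: x_pred=-8.3448  r=4.7848  x^+=-4.9955  v^+=-3.9784  a^+=-0.9960
step 6: x_pred=-8.7369  r=2.8769  x^+=-6.7231  v^+=-3.2512  a^+=-0.0085
step 7: x_pred=-9.4896  r=12.8896  x^+=-0.4669  v^+=3.7930  a^+=4.4159
step 8: x_pred=4.3524  r=-7.7324  x^+=-1.0603  v^+=3.3164  a^+=1.7617

v_post = 3.3164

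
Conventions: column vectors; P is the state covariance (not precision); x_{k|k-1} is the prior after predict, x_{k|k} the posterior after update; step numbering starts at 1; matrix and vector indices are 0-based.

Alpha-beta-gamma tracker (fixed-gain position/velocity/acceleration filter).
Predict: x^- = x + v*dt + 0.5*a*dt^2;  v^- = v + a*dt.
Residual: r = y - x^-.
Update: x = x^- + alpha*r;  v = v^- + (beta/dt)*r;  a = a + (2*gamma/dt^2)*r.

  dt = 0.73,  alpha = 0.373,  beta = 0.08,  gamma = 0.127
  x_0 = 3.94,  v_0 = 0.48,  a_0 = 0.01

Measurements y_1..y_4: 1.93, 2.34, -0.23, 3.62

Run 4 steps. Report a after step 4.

step 1: x_pred=4.2931  r=-2.3631  x^+=3.4116  v^+=0.2283  a^+=-1.1163
step 2: x_pred=3.2809  r=-0.9409  x^+=2.9299  v^+=-0.6897  a^+=-1.5648
step 3: x_pred=2.0095  r=-2.2395  x^+=1.1742  v^+=-2.0774  a^+=-2.6322
step 4: x_pred=-1.0437  r=4.6637  x^+=0.6959  v^+=-3.4878  a^+=-0.4093

a_post = -0.4093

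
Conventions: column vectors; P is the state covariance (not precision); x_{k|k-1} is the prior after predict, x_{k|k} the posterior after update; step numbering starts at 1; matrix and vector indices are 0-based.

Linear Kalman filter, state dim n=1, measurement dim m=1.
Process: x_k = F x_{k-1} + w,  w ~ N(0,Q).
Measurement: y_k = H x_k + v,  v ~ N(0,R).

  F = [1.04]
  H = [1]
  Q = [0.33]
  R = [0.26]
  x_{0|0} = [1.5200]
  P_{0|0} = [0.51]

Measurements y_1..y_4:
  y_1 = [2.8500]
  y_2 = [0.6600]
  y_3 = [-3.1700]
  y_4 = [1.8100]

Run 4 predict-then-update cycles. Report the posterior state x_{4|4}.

x_post = [0.6268]

step 1: x^-=[1.5808]  P^-=[0.8816]  S=[1.1416]  K=[0.7723]  nu=[1.2692]  x^+=[2.5609]  P^+=[0.2008]
step 2: x^-=[2.6634]  P^-=[0.5472]  S=[0.8072]  K=[0.6779]  nu=[-2.0034]  x^+=[1.3053]  P^+=[0.1763]
step 3: x^-=[1.3575]  P^-=[0.5206]  S=[0.7806]  K=[0.6669]  nu=[-4.5275]  x^+=[-1.6620]  P^+=[0.1734]
step 4: x^-=[-1.7285]  P^-=[0.5176]  S=[0.7776]  K=[0.6656]  nu=[3.5385]  x^+=[0.6268]  P^+=[0.1731]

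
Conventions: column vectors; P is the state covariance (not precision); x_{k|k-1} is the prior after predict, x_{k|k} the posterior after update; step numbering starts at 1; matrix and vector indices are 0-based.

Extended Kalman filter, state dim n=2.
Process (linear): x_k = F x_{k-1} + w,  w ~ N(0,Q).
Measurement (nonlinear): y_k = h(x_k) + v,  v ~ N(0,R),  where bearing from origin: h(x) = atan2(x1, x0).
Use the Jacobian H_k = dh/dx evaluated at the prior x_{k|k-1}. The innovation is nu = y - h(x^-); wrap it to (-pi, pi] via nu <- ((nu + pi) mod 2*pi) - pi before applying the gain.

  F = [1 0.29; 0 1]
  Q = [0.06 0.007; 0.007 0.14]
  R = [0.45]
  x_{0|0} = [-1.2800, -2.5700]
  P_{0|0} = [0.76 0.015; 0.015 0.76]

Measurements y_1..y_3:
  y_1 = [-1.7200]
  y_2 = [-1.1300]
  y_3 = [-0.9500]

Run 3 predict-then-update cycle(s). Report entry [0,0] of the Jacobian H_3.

H_jac[0,0] = 0.1561

step 1: x^-=[-2.0253, -2.5700]  P^-=[0.8926 0.2424; 0.2424 0.9000]  H_jac=[0.2400 -0.1892]  S=[0.5116]  K=[0.3292; -0.2190]  nu=[0.5182]  x^+=[-1.8547, -2.6835]  P^+=[0.8372 0.2793; 0.2793 0.8755]
step 2: x^-=[-2.6329, -2.6835]  P^-=[1.1328 0.5402; 0.5402 1.0155]  H_jac=[0.1899 -0.1863]  S=[0.4879]  K=[0.2346; -0.1775]  nu=[1.2167]  x^+=[-2.3475, -2.8995]  P^+=[1.1059 0.5605; 0.5605 1.0001]
step 3: x^-=[-3.1884, -2.8995]  P^-=[1.5751 0.8575; 0.8575 1.1401]  H_jac=[0.1561 -0.1717]  S=[0.4760]  K=[0.2073; -0.1299]  nu=[1.4536]  x^+=[-2.8870, -3.0884]  P^+=[1.5547 0.8703; 0.8703 1.1320]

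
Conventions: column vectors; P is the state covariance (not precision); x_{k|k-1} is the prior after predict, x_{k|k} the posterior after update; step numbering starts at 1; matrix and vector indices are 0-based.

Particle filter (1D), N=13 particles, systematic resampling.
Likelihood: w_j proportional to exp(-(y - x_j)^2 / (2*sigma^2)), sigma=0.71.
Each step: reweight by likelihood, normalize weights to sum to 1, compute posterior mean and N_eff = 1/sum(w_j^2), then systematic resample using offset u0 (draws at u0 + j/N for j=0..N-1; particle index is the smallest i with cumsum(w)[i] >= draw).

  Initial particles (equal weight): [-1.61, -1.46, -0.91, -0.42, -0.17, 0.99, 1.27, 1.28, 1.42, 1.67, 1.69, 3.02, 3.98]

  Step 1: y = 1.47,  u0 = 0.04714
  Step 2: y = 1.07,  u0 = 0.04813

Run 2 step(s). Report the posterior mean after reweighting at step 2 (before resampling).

post_mean = 1.3732

step 1: w=[0.0000, 0.0000, 0.0006, 0.0050, 0.0119, 0.1365, 0.1649, 0.1655, 0.1711, 0.1649, 0.1635, 0.0158, 0.0003]  mean=1.3953  Neff=6.3776  idx=[5, 5, 6, 6, 7, 7, 8, 8, 9, 9, 9, 10, 10]
step 2: w=[0.0898, 0.0898, 0.0869, 0.0869, 0.0865, 0.0865, 0.0801, 0.0801, 0.0633, 0.0633, 0.0633, 0.0618, 0.0618]  mean=1.3732  Neff=12.7096  idx=[0, 1, 2, 3, 4, 4, 5, 6, 7, 8, 10, 11, 12]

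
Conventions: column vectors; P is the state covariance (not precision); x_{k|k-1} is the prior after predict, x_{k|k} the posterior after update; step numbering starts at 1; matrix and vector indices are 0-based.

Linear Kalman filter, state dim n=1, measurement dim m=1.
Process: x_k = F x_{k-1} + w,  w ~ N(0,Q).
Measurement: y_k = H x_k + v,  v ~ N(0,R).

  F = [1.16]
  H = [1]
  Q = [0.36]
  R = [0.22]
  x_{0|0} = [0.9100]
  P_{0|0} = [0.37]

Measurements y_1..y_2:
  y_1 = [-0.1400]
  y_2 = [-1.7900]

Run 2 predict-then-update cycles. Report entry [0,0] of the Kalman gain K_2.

step 1: x^-=[1.0556]  P^-=[0.8579]  S=[1.0779]  K=[0.7959]  nu=[-1.1956]  x^+=[0.1040]  P^+=[0.1751]
step 2: x^-=[0.1207]  P^-=[0.5956]  S=[0.8156]  K=[0.7303]  nu=[-1.9107]  x^+=[-1.2746]  P^+=[0.1607]

K[0,0] = 0.7303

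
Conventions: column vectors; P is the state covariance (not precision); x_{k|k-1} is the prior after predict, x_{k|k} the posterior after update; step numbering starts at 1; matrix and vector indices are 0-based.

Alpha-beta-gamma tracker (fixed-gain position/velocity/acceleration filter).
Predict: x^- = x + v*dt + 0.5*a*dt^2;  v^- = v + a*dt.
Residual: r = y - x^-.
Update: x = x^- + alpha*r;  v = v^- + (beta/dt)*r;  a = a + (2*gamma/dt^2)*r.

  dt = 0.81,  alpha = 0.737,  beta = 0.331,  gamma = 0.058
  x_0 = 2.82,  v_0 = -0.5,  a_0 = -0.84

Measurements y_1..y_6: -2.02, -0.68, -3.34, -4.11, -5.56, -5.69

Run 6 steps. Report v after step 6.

v_post = -1.7320

step 1: x_pred=2.1394  r=-4.1594  x^+=-0.9261  v^+=-2.8801  a^+=-1.5754
step 2: x_pred=-3.7758  r=3.0958  x^+=-1.4942  v^+=-2.8911  a^+=-1.0281
step 3: x_pred=-4.1733  r=0.8333  x^+=-3.5591  v^+=-3.3834  a^+=-0.8807
step 4: x_pred=-6.5886  r=2.4786  x^+=-4.7619  v^+=-3.0839  a^+=-0.4425
step 5: x_pred=-7.4050  r=1.8450  x^+=-6.0452  v^+=-2.6884  a^+=-0.1163
step 6: x_pred=-8.2610  r=2.5710  x^+=-6.3662  v^+=-1.7320  a^+=0.3382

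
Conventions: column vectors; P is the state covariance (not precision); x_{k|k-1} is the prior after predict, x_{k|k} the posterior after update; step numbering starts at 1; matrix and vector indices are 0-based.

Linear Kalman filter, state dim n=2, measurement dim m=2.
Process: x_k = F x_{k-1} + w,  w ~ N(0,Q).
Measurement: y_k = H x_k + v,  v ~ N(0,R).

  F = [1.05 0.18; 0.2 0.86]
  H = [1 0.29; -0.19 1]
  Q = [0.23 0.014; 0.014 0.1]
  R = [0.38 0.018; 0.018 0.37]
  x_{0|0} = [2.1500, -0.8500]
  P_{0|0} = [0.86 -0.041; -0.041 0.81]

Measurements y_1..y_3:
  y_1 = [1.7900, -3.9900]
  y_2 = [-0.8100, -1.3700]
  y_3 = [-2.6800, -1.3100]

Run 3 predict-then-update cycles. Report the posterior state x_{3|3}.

step 1: x^-=[2.1045, -0.3010]  P^-=[1.1889 0.2815; 0.2815 0.7194]  S=[1.7927 0.2667; 0.2667 1.0253]  K=[0.7289 -0.1354; 0.1839 0.6016]  nu=[-0.2272, -3.2891]  x^+=[2.3841, -2.3216]  P^+=[0.2704 0.0144; 0.0144 0.2286]
step 2: x^-=[2.0855, -1.5197]  P^-=[0.5409 0.1197; 0.1197 0.2849]  S=[1.0143 0.1109; 0.1109 0.6289]  K=[0.5757 -0.0746; 0.1569 0.3891]  nu=[-2.4548, 0.5460]  x^+=[0.6316, -1.6924]  P^+=[0.2108 0.0228; 0.0228 0.1511]
step 3: x^-=[0.3585, -1.3292]  P^-=[0.4759 0.1031; 0.1031 0.2281]  S=[0.9349 0.0911; 0.0911 0.5761]  K=[0.5473 -0.0646; 0.1480 0.3385]  nu=[-2.6530, 0.0873]  x^+=[-1.0993, -1.6923]  P^+=[0.1999 0.0239; 0.0239 0.1324]

x_post = [-1.0993, -1.6923]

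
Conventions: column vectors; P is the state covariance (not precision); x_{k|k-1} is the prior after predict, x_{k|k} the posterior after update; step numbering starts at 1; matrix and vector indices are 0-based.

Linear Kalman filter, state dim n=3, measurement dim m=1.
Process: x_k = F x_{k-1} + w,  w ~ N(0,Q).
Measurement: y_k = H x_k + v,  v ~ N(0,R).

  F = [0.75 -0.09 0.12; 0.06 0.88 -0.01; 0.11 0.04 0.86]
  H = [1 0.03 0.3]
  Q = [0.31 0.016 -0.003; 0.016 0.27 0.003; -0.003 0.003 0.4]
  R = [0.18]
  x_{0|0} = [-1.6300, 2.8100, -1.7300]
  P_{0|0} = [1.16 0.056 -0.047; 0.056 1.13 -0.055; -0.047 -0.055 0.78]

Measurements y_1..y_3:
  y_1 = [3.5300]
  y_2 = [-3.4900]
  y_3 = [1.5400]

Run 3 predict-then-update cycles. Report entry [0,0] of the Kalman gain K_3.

step 1: x^-=[-1.6830, 2.3923, -1.5547]  P^-=[0.9681 0.0086 0.1433; 0.0086 1.1563 0.0053; 0.1433 0.0053 0.9805]  S=[1.3239]  K=[0.7639; 0.0339; 0.3306]  nu=[5.6076]  x^+=[2.6004, 2.5823, 0.2989]  P^+=[0.1956 -0.0257 -0.1910; -0.0257 1.1547 -0.0095; -0.1910 -0.0095 0.8359]
step 2: x^-=[1.7538, 2.4255, 0.6464]  P^-=[0.4107 -0.0854 -0.0303; -0.0854 1.1627 0.0184; -0.0303 0.0184 0.9854]  S=[0.6575]  K=[0.6069; -0.0685; 0.4044]  nu=[-5.5105]  x^+=[-1.5908, 2.8030, -1.5821]  P^+=[0.1685 -0.0581 -0.1917; -0.0581 1.1596 0.0366; -0.1917 0.0366 0.8779]
step 3: x^-=[-1.6352, 2.3870, -1.4235]  P^-=[0.3994 -0.1034 -0.0327; -0.1034 1.1622 0.0496; -0.0327 0.0496 1.0189]  S=[0.6472]  K=[0.5971; -0.0829; 0.4241]  nu=[3.5306]  x^+=[0.4730, 2.0944, 0.0740]  P^+=[0.1686 -0.0714 -0.1966; -0.0714 1.1577 0.0724; -0.1966 0.0724 0.9025]

K[0,0] = 0.5971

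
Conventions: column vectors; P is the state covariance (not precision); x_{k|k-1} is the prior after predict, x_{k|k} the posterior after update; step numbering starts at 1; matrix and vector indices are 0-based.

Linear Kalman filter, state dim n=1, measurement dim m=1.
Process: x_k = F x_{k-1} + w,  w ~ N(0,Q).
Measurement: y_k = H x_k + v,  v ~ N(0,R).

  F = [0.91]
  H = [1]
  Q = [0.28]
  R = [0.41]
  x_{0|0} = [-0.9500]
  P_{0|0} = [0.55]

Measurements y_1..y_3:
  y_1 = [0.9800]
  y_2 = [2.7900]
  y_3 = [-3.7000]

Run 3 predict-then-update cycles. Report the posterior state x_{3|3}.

x_post = [-1.2612]

step 1: x^-=[-0.8645]  P^-=[0.7355]  S=[1.1455]  K=[0.6421]  nu=[1.8445]  x^+=[0.3198]  P^+=[0.2632]
step 2: x^-=[0.2910]  P^-=[0.4980]  S=[0.9080]  K=[0.5485]  nu=[2.4990]  x^+=[1.6616]  P^+=[0.2249]
step 3: x^-=[1.5120]  P^-=[0.4662]  S=[0.8762]  K=[0.5321]  nu=[-5.2120]  x^+=[-1.2612]  P^+=[0.2182]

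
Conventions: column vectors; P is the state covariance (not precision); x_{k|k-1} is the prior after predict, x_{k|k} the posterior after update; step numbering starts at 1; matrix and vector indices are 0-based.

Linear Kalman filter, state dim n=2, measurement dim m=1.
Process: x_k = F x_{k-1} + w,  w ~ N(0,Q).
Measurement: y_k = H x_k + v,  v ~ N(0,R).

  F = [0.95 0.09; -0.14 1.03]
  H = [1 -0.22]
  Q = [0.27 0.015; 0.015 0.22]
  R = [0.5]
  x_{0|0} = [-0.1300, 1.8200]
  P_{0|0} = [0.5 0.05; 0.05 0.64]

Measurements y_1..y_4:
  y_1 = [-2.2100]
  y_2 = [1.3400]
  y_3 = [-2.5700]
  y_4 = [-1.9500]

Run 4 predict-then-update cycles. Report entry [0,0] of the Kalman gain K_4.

K[0,0] = 0.5215

step 1: x^-=[0.0403, 1.8928]  P^-=[0.7350 0.0561; 0.0561 0.8944]  S=[1.2536]  K=[0.5765; -0.1122]  nu=[-1.8339]  x^+=[-1.0169, 2.0985]  P^+=[0.3184 0.1372; 0.1372 0.8786]
step 2: x^-=[-0.7771, 2.3039]  P^-=[0.5879 0.1866; 0.1866 1.1188]  S=[1.0600]  K=[0.5159; -0.0561]  nu=[2.6240]  x^+=[0.5767, 2.1565]  P^+=[0.3058 0.2173; 0.2173 1.1154]
step 3: x^-=[0.7419, 2.1405]  P^-=[0.5922 0.2876; 0.2876 1.3467]  S=[1.0308]  K=[0.5131; -0.0084]  nu=[-2.8410]  x^+=[-0.7158, 2.1643]  P^+=[0.3208 0.2921; 0.2921 1.3466]
step 4: x^-=[-0.4852, 2.3294]  P^-=[0.6204 0.3793; 0.3793 1.5707]  S=[1.0295]  K=[0.5215; 0.0328]  nu=[-0.9523]  x^+=[-0.9819, 2.2982]  P^+=[0.3403 0.3617; 0.3617 1.5696]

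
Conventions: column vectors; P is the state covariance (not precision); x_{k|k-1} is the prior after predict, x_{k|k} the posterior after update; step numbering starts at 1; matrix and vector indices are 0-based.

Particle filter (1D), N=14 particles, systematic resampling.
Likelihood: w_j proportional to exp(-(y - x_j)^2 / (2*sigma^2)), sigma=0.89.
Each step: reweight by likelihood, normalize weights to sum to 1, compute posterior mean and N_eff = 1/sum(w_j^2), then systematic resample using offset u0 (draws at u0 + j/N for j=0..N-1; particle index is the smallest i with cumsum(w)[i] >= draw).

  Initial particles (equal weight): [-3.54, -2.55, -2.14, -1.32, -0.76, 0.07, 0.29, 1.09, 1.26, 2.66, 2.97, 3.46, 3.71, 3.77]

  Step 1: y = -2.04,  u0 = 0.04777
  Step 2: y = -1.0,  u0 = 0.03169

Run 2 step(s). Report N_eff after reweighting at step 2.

step 1: w=[0.0742, 0.2606, 0.3052, 0.2214, 0.1092, 0.0185, 0.0100, 0.0006, 0.0003, 0.0000, 0.0000, 0.0000, 0.0000, 0.0000]  mean=-1.9503  Neff=4.3871  idx=[0, 1, 1, 1, 1, 2, 2, 2, 2, 3, 3, 3, 4, 5]
step 2: w=[0.0025, 0.0317, 0.0317, 0.0317, 0.0317, 0.0636, 0.0636, 0.0636, 0.0636, 0.1355, 0.1355, 0.1355, 0.1394, 0.0702]  mean=-1.5147  Neff=10.0331  idx=[1, 4, 5, 6, 7, 9, 9, 10, 10, 11, 11, 12, 12, 13]

N_eff = 10.0331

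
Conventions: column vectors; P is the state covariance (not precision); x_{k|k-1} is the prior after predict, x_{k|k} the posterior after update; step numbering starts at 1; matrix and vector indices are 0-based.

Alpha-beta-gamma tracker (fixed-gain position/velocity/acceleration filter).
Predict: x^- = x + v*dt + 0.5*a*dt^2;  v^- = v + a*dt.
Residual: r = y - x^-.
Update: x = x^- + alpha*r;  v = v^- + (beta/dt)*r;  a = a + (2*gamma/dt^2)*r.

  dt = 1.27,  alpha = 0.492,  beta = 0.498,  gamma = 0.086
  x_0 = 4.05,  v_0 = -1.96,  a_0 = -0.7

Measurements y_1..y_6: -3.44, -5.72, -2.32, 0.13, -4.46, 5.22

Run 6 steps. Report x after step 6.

x_post = 3.7198

step 1: x_pred=0.9963  r=-4.4363  x^+=-1.1864  v^+=-4.5886  a^+=-1.1731
step 2: x_pred=-7.9599  r=2.2399  x^+=-6.8579  v^+=-5.2001  a^+=-0.9342
step 3: x_pred=-14.2154  r=11.8954  x^+=-8.3628  v^+=-1.7221  a^+=0.3343
step 4: x_pred=-10.2803  r=10.4103  x^+=-5.1584  v^+=2.7846  a^+=1.4445
step 5: x_pred=-0.4570  r=-4.0030  x^+=-2.4265  v^+=3.0494  a^+=1.0176
step 6: x_pred=2.2669  r=2.9531  x^+=3.7198  v^+=5.4997  a^+=1.3325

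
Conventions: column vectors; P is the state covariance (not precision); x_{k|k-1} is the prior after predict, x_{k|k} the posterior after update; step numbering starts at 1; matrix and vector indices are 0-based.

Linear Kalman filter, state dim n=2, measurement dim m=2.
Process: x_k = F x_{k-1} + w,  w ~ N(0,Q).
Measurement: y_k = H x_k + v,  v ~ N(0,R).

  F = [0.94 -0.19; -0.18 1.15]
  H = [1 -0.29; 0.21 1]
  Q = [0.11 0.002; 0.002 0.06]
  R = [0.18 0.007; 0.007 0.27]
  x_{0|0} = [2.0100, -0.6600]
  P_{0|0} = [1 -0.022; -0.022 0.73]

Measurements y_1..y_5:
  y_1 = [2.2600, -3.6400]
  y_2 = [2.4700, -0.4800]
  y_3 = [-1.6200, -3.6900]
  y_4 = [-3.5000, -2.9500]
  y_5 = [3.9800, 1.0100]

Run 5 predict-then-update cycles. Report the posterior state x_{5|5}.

step 1: x^-=[2.0148, -1.1208]  P^-=[1.0278 -0.3512; -0.3512 1.0669]  S=[1.5013 -0.4164; -0.4164 1.2347]  K=[0.7966 0.1590; -0.2393 0.7236]  nu=[-0.0798, -2.9423]  x^+=[1.4834, -3.2309]  P^+=[0.1495 0.0171; 0.0171 0.1901]
step 2: x^-=[2.0083, -3.9825]  P^-=[0.2428 -0.0457; -0.0457 0.3092]  S=[0.4753 -0.0746; -0.0746 0.5707]  K=[0.5515 0.0813; -0.2067 0.4979]  nu=[-0.6932, 3.0808]  x^+=[1.8765, -2.3053]  P^+=[0.1012 0.0046; 0.0046 0.1320]
step 3: x^-=[2.2019, -2.9888]  P^-=[0.2025 -0.0389; -0.0389 0.2360]  S=[0.4249 -0.0554; -0.0554 0.4986]  K=[0.5115 0.0642; -0.1958 0.4352]  nu=[-4.6887, -1.1636]  x^+=[-0.2711, -2.5772]  P^+=[0.0929 0.0014; 0.0014 0.1158]
step 4: x^-=[0.2348, -2.9150]  P^-=[0.1958 -0.0375; -0.0375 0.2156]  S=[0.4157 -0.0496; -0.0496 0.4785]  K=[0.5043 0.0599; -0.1911 0.4143]  nu=[-4.5802, -0.0843]  x^+=[-2.0802, -2.0745]  P^+=[0.0913 0.0005; 0.0005 0.1104]
step 5: x^-=[-1.5612, -2.0112]  P^-=[0.1945 -0.0370; -0.0370 0.2088]  S=[0.4135 -0.0475; -0.0475 0.4718]  K=[0.5031 0.0587; -0.1892 0.4070]  nu=[4.9580, 3.3490]  x^+=[1.1297, -1.5861]  P^+=[0.0910 0.0003; 0.0003 0.1085]

x_post = [1.1297, -1.5861]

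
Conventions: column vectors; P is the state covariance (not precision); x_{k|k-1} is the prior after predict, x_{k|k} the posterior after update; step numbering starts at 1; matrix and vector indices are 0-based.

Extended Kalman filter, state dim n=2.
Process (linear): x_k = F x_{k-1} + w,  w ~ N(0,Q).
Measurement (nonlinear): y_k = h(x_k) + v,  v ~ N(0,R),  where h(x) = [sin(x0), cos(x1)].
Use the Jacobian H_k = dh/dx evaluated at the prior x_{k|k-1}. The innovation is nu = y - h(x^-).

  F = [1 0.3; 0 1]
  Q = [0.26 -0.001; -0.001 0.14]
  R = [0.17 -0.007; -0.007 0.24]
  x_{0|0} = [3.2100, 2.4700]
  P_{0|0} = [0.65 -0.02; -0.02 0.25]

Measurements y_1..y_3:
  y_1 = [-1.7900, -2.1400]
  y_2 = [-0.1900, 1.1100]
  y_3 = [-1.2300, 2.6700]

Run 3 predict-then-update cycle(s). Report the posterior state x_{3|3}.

x_post = [6.2137, 6.0872]

step 1: x^-=[3.9510, 2.4700]  P^-=[0.9205 0.0540; 0.0540 0.3900]  H_jac=[-0.6899 0.0000; 0.0000 -0.6222]  S=[0.6082 0.0162; 0.0162 0.3910]  K=[-1.0431 -0.0428; -0.0448 -0.6188]  nu=[-1.0661, -1.3572]  x^+=[5.1211, 3.3576]  P^+=[0.2566 0.0048; 0.0048 0.2382]
step 2: x^-=[6.1284, 3.3576]  P^-=[0.5409 0.0752; 0.0752 0.3782]  H_jac=[0.9880 0.0000; 0.0000 0.2143]  S=[0.6980 0.0089; 0.0089 0.2574]  K=[0.7651 0.0361; 0.1025 0.3113]  nu=[-0.0358, 2.0868]  x^+=[6.1763, 4.0036]  P^+=[0.1314 0.0154; 0.0154 0.3453]
step 3: x^-=[7.3774, 4.0036]  P^-=[0.4317 0.1180; 0.1180 0.4853]  H_jac=[0.4588 0.0000; 0.0000 0.7591]  S=[0.2609 0.0341; 0.0341 0.5197]  K=[0.7431 0.1236; 0.1159 0.7013]  nu=[-2.1186, 3.3210]  x^+=[6.2137, 6.0872]  P^+=[0.2735 0.0322; 0.0322 0.2207]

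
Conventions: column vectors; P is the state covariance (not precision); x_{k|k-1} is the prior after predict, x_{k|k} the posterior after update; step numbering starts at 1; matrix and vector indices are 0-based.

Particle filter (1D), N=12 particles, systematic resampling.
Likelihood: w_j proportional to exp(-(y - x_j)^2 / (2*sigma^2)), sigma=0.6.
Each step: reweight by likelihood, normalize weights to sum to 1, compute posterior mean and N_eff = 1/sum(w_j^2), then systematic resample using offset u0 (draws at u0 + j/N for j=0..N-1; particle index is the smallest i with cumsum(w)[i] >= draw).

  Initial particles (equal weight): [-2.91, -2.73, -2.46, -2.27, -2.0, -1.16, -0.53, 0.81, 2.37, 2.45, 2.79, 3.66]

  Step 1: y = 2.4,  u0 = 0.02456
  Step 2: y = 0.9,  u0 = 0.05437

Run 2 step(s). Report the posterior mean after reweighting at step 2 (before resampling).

post_mean = 2.4327

step 1: w=[0.0000, 0.0000, 0.0000, 0.0000, 0.0000, 0.0000, 0.0000, 0.0101, 0.3391, 0.3384, 0.2749, 0.0374]  mean=2.5450  Neff=3.2617  idx=[8, 8, 8, 8, 9, 9, 9, 9, 10, 10, 10, 10]
step 2: w=[0.1347, 0.1347, 0.1347, 0.1347, 0.0963, 0.0963, 0.0963, 0.0963, 0.0190, 0.0190, 0.0190, 0.0190]  mean=2.4327  Neff=8.9981  idx=[0, 1, 1, 2, 2, 3, 4, 5, 5, 6, 7, 10]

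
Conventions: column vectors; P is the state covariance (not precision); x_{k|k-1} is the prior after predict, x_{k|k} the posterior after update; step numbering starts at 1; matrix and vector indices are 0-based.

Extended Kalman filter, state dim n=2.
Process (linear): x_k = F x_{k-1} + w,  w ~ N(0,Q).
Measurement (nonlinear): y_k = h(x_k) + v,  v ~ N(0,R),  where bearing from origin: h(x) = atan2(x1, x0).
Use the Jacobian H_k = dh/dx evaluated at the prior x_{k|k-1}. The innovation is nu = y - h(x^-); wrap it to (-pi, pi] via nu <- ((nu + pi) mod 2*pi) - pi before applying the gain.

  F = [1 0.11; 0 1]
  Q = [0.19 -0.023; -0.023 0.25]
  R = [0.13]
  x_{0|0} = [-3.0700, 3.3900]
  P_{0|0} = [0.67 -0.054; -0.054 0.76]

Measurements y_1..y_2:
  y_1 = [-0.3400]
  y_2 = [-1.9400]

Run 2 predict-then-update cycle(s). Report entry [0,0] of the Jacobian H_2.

step 1: x^-=[-2.6971, 3.3900]  P^-=[0.8573 0.0066; 0.0066 1.0100]  H_jac=[-0.1806 -0.1437]  S=[0.1792]  K=[-0.8696; -0.8168]  nu=[-2.5829]  x^+=[-0.4510, 5.4996]  P^+=[0.7218 -0.1207; -0.1207 0.8905]
step 2: x^-=[0.1539, 5.4996]  P^-=[0.8960 -0.0457; -0.0457 1.1405]  H_jac=[-0.1817 0.0051]  S=[0.1597]  K=[-1.0209; 0.0883]  nu=[2.8004]  x^+=[-2.7050, 5.7469]  P^+=[0.7296 -0.0313; -0.0313 1.1392]

H_jac[0,0] = -0.1817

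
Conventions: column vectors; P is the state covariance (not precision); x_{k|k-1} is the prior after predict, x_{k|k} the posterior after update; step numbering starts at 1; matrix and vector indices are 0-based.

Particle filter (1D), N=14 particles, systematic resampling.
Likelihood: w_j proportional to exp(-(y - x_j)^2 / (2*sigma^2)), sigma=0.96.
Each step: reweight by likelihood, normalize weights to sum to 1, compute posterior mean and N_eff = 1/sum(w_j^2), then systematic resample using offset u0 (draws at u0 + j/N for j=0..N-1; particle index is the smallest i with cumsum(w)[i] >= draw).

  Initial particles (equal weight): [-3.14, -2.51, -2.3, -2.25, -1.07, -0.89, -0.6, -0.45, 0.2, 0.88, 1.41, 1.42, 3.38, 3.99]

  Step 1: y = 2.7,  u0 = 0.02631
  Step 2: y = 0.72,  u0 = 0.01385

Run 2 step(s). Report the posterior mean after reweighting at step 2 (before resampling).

step 1: w=[0.0000, 0.0000, 0.0000, 0.0000, 0.0002, 0.0004, 0.0012, 0.0021, 0.0153, 0.0751, 0.1836, 0.1862, 0.3524, 0.1836]  mean=2.5137  Neff=4.3081  idx=[9, 10, 10, 10, 11, 11, 11, 12, 12, 12, 12, 12, 13, 13]
step 2: w=[0.1725, 0.1351, 0.1351, 0.1351, 0.1341, 0.1341, 0.1341, 0.0038, 0.0038, 0.0038, 0.0038, 0.0038, 0.0005, 0.0005]  mean=1.3624  Neff=7.2182  idx=[0, 0, 0, 1, 1, 2, 2, 3, 4, 4, 5, 5, 6, 6]

post_mean = 1.3624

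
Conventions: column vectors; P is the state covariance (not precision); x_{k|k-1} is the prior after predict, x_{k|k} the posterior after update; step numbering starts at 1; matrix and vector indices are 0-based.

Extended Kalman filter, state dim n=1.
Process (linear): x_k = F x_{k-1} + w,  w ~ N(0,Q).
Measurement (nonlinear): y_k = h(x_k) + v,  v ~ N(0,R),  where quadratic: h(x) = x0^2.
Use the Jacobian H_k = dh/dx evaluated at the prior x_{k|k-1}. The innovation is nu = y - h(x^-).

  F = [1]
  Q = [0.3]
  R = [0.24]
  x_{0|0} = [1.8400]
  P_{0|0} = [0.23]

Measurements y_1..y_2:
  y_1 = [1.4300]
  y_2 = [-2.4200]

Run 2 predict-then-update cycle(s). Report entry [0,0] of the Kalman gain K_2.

K[0,0] = 0.3405

step 1: x^-=[1.8400]  P^-=[0.5300]  H_jac=[3.6800]  S=[7.4175]  K=[0.2629]  nu=[-1.9556]  x^+=[1.3258]  P^+=[0.0171]
step 2: x^-=[1.3258]  P^-=[0.3171]  H_jac=[2.6516]  S=[2.4698]  K=[0.3405]  nu=[-4.1777]  x^+=[-0.0967]  P^+=[0.0308]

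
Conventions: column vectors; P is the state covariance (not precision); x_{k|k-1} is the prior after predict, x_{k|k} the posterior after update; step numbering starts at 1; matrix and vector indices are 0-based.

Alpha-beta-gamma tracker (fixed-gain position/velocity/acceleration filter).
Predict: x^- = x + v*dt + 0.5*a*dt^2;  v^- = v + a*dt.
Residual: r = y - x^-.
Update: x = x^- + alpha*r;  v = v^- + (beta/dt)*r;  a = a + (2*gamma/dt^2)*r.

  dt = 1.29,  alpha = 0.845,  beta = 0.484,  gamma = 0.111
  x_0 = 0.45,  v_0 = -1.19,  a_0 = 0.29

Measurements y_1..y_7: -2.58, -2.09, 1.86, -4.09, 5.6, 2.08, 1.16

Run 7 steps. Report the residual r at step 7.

resid = -4.3715

step 1: x_pred=-0.8438  r=-1.7362  x^+=-2.3109  v^+=-1.4673  a^+=0.0584
step 2: x_pred=-4.1551  r=2.0651  x^+=-2.4101  v^+=-0.6172  a^+=0.3339
step 3: x_pred=-2.9284  r=4.7884  x^+=1.1178  v^+=1.6101  a^+=0.9727
step 4: x_pred=4.0042  r=-8.0942  x^+=-2.8354  v^+=-0.1720  a^+=-0.1071
step 5: x_pred=-3.1464  r=8.7464  x^+=4.2443  v^+=2.9714  a^+=1.0597
step 6: x_pred=8.9592  r=-6.8792  x^+=3.1463  v^+=1.7574  a^+=0.1420
step 7: x_pred=5.5315  r=-4.3715  x^+=1.8376  v^+=0.3004  a^+=-0.4412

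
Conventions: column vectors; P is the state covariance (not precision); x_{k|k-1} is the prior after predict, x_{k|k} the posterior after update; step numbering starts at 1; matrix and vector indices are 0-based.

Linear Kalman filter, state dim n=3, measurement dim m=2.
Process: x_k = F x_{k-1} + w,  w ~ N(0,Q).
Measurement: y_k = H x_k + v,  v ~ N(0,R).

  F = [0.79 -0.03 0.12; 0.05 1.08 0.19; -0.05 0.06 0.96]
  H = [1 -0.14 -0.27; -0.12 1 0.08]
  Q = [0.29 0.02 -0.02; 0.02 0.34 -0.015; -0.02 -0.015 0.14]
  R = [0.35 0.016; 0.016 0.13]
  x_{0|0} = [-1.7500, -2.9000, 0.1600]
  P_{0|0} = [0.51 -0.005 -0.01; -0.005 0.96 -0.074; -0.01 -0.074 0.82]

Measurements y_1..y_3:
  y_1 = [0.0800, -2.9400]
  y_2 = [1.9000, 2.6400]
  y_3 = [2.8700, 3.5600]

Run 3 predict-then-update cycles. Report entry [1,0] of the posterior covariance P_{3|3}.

P_post[1,0] = 0.0399

step 1: x^-=[-1.2763, -3.1891, 0.0671]  P^-=[0.6198 0.0127 0.0464; 0.0127 1.4595 0.1178; 0.0464 0.1178 0.8929]  S=[1.0438 -0.2969; -0.2969 1.6191]  K=[0.6013 0.0745; 0.0462 0.9148; -0.1794 0.0805]  nu=[0.9279, 0.0906]  x^+=[-0.7116, -3.0633, -0.0921]  P^+=[0.2601 0.0377 0.1597; 0.0377 0.1274 -0.0405; 0.1597 -0.0405 0.8402]
step 2: x^-=[-0.4813, -3.3615, -0.2366]  P^-=[0.4933 0.0974 0.1892; 0.0974 0.5101 0.1077; 0.1892 0.1077 0.8953]  S=[0.7973 -0.0440; -0.0440 0.6432]  K=[0.5442 0.1201; 0.0397 0.7911; -0.0717 0.2386]  nu=[1.8468, 5.9626]  x^+=[1.2396, 1.4287, 1.0537]  P^+=[0.2537 0.0382 0.2072; 0.0382 0.1091 -0.0135; 0.2072 -0.0135 0.8530]
step 3: x^-=[1.0629, 1.8051, 1.0353]  P^-=[0.4983 0.1091 0.2261; 0.1091 0.5012 0.1389; 0.2261 0.1389 0.9055]  S=[0.7820 -0.0362; -0.0362 0.6359]  K=[0.5459 0.1371; 0.0383 0.7873; -0.0351 0.2877]  nu=[2.3393, 1.7996]  x^+=[2.5868, 3.3116, 1.4709]  P^+=[0.2587 0.0399 0.2215; 0.0399 0.1081 -0.0047; 0.2215 -0.0047 0.8512]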